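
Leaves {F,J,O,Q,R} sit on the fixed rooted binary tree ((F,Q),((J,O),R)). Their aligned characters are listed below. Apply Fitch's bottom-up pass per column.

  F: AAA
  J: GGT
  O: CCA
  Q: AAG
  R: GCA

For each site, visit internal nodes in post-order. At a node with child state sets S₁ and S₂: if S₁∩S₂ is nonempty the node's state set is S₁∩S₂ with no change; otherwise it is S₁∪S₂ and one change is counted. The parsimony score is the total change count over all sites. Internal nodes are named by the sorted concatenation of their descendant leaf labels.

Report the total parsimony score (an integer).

6

[col 0] FQ: children F:{A}, Q:{A} ∩→ {A}; cost 0
[col 0] JO: children J:{G}, O:{C} ∪→ {C,G}; cost 1
[col 0] JOR: children JO:{C,G}, R:{G} ∩→ {G}; cost 0
[col 0] FJOQR: children FQ:{A}, JOR:{G} ∪→ {A,G}; cost 1
[col 1] FQ: children F:{A}, Q:{A} ∩→ {A}; cost 0
[col 1] JO: children J:{G}, O:{C} ∪→ {C,G}; cost 1
[col 1] JOR: children JO:{C,G}, R:{C} ∩→ {C}; cost 0
[col 1] FJOQR: children FQ:{A}, JOR:{C} ∪→ {A,C}; cost 1
[col 2] FQ: children F:{A}, Q:{G} ∪→ {A,G}; cost 1
[col 2] JO: children J:{T}, O:{A} ∪→ {A,T}; cost 1
[col 2] JOR: children JO:{A,T}, R:{A} ∩→ {A}; cost 0
[col 2] FJOQR: children FQ:{A,G}, JOR:{A} ∩→ {A}; cost 0
per-site changes: [2, 2, 2]; total = 6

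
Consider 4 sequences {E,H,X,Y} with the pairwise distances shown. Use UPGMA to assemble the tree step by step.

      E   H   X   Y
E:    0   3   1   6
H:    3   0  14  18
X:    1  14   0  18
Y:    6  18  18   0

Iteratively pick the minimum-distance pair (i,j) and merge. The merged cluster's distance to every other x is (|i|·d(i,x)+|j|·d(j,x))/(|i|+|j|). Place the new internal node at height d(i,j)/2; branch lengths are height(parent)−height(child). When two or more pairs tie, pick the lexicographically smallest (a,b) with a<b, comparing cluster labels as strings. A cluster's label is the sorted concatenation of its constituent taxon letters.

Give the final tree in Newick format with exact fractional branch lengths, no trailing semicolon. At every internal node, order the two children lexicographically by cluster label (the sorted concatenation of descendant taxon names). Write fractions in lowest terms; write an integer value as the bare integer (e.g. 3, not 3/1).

iteration 1: select E,X (d=1); attach at lengths (1/2, 1/2); label the merged cluster EX
  updated: d(EX,H)=17/2, d(EX,Y)=12
iteration 2: select EX,H (d=17/2); attach at lengths (15/4, 17/4); label the merged cluster EHX
  updated: d(EHX,Y)=14
iteration 3: select EHX,Y (d=14); attach at lengths (11/4, 7); label the merged cluster EHXY
final tree: (((E:1/2,X:1/2):15/4,H:17/4):11/4,Y:7)
total length: 75/4

(((E:1/2,X:1/2):15/4,H:17/4):11/4,Y:7)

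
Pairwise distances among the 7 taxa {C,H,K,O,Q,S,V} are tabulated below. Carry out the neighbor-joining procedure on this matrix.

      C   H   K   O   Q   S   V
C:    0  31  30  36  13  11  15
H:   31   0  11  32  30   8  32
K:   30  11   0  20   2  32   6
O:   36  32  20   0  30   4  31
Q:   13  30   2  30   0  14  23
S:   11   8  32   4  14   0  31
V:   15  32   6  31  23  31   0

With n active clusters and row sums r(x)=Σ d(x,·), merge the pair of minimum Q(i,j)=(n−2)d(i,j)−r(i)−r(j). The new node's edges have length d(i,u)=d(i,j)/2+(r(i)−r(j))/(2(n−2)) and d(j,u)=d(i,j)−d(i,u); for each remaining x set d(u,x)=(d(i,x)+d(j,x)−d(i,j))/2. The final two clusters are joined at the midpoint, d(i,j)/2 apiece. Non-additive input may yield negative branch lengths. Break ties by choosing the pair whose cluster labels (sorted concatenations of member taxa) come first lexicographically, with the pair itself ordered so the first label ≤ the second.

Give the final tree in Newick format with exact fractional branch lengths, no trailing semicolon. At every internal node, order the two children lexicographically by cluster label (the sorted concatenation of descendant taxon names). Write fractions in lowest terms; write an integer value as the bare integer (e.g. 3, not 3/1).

1. join O+S (d=4, Q=-233) ⇒ OS; edges |O|=73/10, |S|=-33/10
  updated: d(C,OS)=43/2, d(H,OS)=18, d(K,OS)=24, d(OS,Q)=20, d(OS,V)=29
2. join H+OS (d=18, Q=-325/2) ⇒ HOS; edges |H|=163/16, |OS|=125/16
  updated: d(C,HOS)=69/4, d(HOS,K)=17/2, d(HOS,Q)=16, d(HOS,V)=43/2
3. join C+V (d=15, Q=-383/4) ⇒ CV; edges |C|=73/8, |V|=47/8
  updated: d(CV,HOS)=95/8, d(CV,K)=21/2, d(CV,Q)=21/2
4. join CV+HOS (d=95/8, Q=-91/2) ⇒ CHOSV; edges |CV|=81/16, |HOS|=109/16
  updated: d(CHOSV,K)=57/16, d(CHOSV,Q)=117/16
5. join CHOSV+K (d=57/16, Q=-103/8) ⇒ CHKOSV; edges |CHOSV|=71/16, |K|=-7/8
  updated: d(CHKOSV,Q)=23/8
6. join CHKOSV+Q (d=23/8) ⇒ CHKOQSV; edges |CHKOSV|=23/16, |Q|=23/16
final tree: ((((C:73/8,V:47/8):81/16,(H:163/16,(O:73/10,S:-33/10):125/16):109/16):71/16,K:-7/8):23/16,Q:23/16)
total length: 885/16

((((C:73/8,V:47/8):81/16,(H:163/16,(O:73/10,S:-33/10):125/16):109/16):71/16,K:-7/8):23/16,Q:23/16)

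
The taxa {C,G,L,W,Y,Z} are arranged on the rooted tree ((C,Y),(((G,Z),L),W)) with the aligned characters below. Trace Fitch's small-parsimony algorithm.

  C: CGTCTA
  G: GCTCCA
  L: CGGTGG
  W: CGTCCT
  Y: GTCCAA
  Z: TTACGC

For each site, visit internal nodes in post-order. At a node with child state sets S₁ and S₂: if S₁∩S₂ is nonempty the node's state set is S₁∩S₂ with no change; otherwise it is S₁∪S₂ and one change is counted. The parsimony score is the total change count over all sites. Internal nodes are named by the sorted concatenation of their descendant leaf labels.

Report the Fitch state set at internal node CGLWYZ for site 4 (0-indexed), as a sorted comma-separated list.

site 0, node CY: C={C} ∪ Y={G} → {C,G} (+1)
site 0, node GZ: G={G} ∪ Z={T} → {G,T} (+1)
site 0, node GLZ: GZ={G,T} ∪ L={C} → {C,G,T} (+1)
site 0, node GLWZ: GLZ={C,G,T} ∩ W={C} → {C} (+0)
site 0, node CGLWYZ: CY={C,G} ∩ GLWZ={C} → {C} (+0)
site 1, node CY: C={G} ∪ Y={T} → {G,T} (+1)
site 1, node GZ: G={C} ∪ Z={T} → {C,T} (+1)
site 1, node GLZ: GZ={C,T} ∪ L={G} → {C,G,T} (+1)
site 1, node GLWZ: GLZ={C,G,T} ∩ W={G} → {G} (+0)
site 1, node CGLWYZ: CY={G,T} ∩ GLWZ={G} → {G} (+0)
site 2, node CY: C={T} ∪ Y={C} → {C,T} (+1)
site 2, node GZ: G={T} ∪ Z={A} → {A,T} (+1)
site 2, node GLZ: GZ={A,T} ∪ L={G} → {A,G,T} (+1)
site 2, node GLWZ: GLZ={A,G,T} ∩ W={T} → {T} (+0)
site 2, node CGLWYZ: CY={C,T} ∩ GLWZ={T} → {T} (+0)
site 3, node CY: C={C} ∩ Y={C} → {C} (+0)
site 3, node GZ: G={C} ∩ Z={C} → {C} (+0)
site 3, node GLZ: GZ={C} ∪ L={T} → {C,T} (+1)
site 3, node GLWZ: GLZ={C,T} ∩ W={C} → {C} (+0)
site 3, node CGLWYZ: CY={C} ∩ GLWZ={C} → {C} (+0)
site 4, node CY: C={T} ∪ Y={A} → {A,T} (+1)
site 4, node GZ: G={C} ∪ Z={G} → {C,G} (+1)
site 4, node GLZ: GZ={C,G} ∩ L={G} → {G} (+0)
site 4, node GLWZ: GLZ={G} ∪ W={C} → {C,G} (+1)
site 4, node CGLWYZ: CY={A,T} ∪ GLWZ={C,G} → {A,C,G,T} (+1)
site 5, node CY: C={A} ∩ Y={A} → {A} (+0)
site 5, node GZ: G={A} ∪ Z={C} → {A,C} (+1)
site 5, node GLZ: GZ={A,C} ∪ L={G} → {A,C,G} (+1)
site 5, node GLWZ: GLZ={A,C,G} ∪ W={T} → {A,C,G,T} (+1)
site 5, node CGLWYZ: CY={A} ∩ GLWZ={A,C,G,T} → {A} (+0)
per-site changes: [3, 3, 3, 1, 4, 3]; total = 17

A,C,G,T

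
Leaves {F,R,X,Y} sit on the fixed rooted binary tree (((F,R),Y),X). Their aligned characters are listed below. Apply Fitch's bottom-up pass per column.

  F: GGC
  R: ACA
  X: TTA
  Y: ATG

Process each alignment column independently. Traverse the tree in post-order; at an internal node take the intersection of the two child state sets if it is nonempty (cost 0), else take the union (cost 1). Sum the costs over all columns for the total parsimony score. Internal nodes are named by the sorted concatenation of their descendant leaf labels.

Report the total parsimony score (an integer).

site 0, node FR: F={G} ∪ R={A} → {A,G} (+1)
site 0, node FRY: FR={A,G} ∩ Y={A} → {A} (+0)
site 0, node FRXY: FRY={A} ∪ X={T} → {A,T} (+1)
site 1, node FR: F={G} ∪ R={C} → {C,G} (+1)
site 1, node FRY: FR={C,G} ∪ Y={T} → {C,G,T} (+1)
site 1, node FRXY: FRY={C,G,T} ∩ X={T} → {T} (+0)
site 2, node FR: F={C} ∪ R={A} → {A,C} (+1)
site 2, node FRY: FR={A,C} ∪ Y={G} → {A,C,G} (+1)
site 2, node FRXY: FRY={A,C,G} ∩ X={A} → {A} (+0)
per-site changes: [2, 2, 2]; total = 6

6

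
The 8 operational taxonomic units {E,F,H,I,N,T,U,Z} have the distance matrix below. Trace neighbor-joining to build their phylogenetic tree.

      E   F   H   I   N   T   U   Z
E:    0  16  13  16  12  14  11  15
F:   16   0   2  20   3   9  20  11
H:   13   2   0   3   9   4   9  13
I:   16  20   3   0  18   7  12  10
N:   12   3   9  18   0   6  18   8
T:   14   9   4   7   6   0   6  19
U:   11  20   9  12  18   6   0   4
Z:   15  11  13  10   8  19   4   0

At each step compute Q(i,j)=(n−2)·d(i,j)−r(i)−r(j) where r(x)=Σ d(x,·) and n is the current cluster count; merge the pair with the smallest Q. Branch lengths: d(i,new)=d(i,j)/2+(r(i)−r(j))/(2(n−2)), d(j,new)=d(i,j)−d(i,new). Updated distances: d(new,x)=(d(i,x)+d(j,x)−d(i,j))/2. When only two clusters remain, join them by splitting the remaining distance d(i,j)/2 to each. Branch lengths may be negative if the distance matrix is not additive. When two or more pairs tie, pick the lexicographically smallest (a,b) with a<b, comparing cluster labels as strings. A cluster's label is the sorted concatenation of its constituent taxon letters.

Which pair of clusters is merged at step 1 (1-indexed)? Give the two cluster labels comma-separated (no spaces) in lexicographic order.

1. join F+N (d=3, Q=-137) ⇒ FN; edges |F|=25/12, |N|=11/12
  updated: d(E,FN)=25/2, d(FN,H)=4, d(FN,I)=35/2, d(FN,T)=6, d(FN,U)=35/2, d(FN,Z)=8
2. join U+Z (d=4, Q=-217/2) ⇒ UZ; edges |U|=21/20, |Z|=59/20
  updated: d(E,UZ)=11, d(FN,UZ)=43/4, d(H,UZ)=9, d(I,UZ)=9, d(T,UZ)=21/2
3. join H+I (d=3, Q=-147/2) ⇒ HI; edges |H|=-15/16, |I|=63/16
  updated: d(E,HI)=13, d(FN,HI)=37/4, d(HI,T)=4, d(HI,UZ)=15/2
4. join E+UZ (d=11, Q=-229/4) ⇒ EUZ; edges |E|=175/24, |UZ|=89/24
  updated: d(EUZ,FN)=49/8, d(EUZ,HI)=19/4, d(EUZ,T)=27/4
5. join EUZ+FN (d=49/8, Q=-107/4) ⇒ EFNUZ; edges |EUZ|=17/8, |FN|=4
  updated: d(EFNUZ,HI)=63/16, d(EFNUZ,T)=53/16
6. join EFNUZ+HI (d=63/16, Q=-45/4) ⇒ EFHINUZ; edges |EFNUZ|=13/8, |HI|=37/16
  updated: d(EFHINUZ,T)=27/16
7. join EFHINUZ+T (d=27/16) ⇒ EFHINTUZ; edges |EFHINUZ|=27/32, |T|=27/32
final tree: ((((E:175/24,(U:21/20,Z:59/20):89/24):17/8,(F:25/12,N:11/12):4):13/8,(H:-15/16,I:63/16):37/16):27/32,T:27/32)
total length: 131/4

F,N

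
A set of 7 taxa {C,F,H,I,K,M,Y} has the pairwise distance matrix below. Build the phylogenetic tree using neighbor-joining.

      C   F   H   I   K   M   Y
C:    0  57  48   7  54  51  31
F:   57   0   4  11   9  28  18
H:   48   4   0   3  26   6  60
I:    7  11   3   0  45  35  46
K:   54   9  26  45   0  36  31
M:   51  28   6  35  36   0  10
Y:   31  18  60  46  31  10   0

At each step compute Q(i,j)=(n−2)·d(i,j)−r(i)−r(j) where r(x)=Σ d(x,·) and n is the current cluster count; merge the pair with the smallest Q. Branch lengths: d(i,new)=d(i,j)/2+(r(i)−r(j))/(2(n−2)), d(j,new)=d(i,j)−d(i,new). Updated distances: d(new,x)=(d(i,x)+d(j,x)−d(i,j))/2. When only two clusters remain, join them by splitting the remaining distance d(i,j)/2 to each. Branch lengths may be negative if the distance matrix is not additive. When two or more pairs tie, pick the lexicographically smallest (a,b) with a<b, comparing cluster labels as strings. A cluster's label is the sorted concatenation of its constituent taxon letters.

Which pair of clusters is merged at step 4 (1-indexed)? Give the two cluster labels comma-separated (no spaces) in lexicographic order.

step 1: merge (C,I) at d=7, Q=-360; branch lengths C→68/5, I→-33/5; new cluster CI
  updated: d(CI,F)=61/2, d(CI,H)=22, d(CI,K)=46, d(CI,M)=79/2, d(CI,Y)=35
step 2: merge (M,Y) at d=10, Q=-467/2; branch lengths M→11/16, Y→149/16; new cluster MY
  updated: d(CI,MY)=129/4, d(F,MY)=18, d(H,MY)=28, d(K,MY)=57/2
step 3: merge (CI,H) at d=22, Q=-579/4; branch lengths CI→467/24, H→61/24; new cluster CHI
  updated: d(CHI,F)=25/4, d(CHI,K)=25, d(CHI,MY)=153/8
step 4: merge (CHI,MY) at d=153/8, Q=-311/4; branch lengths CHI→23/4, MY→107/8; new cluster CHIMY
  updated: d(CHIMY,F)=41/16, d(CHIMY,K)=275/16
step 5: merge (CHIMY,F) at d=41/16, Q=-115/4; branch lengths CHIMY→43/8, F→-45/16; new cluster CFHIMY
  updated: d(CFHIMY,K)=189/16
step 6: merge (CFHIMY,K) at d=189/16; branch lengths CFHIMY→189/32, K→189/32; new cluster CFHIKMY
final tree: (((((C:68/5,I:-33/5):467/24,H:61/24):23/4,(M:11/16,Y:149/16):107/8):43/8,F:-45/16):189/32,K:189/32)
total length: 145/2

CHI,MY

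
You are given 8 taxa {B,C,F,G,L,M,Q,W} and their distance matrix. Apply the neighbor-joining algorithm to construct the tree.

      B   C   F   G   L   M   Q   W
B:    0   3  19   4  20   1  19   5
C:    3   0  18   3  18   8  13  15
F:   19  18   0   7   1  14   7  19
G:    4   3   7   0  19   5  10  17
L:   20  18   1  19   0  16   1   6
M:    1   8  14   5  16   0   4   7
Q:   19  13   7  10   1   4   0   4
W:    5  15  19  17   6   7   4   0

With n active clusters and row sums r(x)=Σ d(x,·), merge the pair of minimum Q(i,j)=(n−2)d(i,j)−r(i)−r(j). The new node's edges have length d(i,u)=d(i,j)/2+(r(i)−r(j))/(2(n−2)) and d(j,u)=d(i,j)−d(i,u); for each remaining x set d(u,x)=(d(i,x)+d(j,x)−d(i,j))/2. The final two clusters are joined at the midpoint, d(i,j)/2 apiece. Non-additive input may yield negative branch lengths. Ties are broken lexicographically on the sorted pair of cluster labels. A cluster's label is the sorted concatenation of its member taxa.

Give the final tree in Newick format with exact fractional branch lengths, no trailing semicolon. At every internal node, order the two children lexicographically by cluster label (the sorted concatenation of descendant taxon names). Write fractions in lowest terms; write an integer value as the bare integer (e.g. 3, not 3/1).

(((B:-9/32,((((F:5/6,L:1/6):43/10,Q:-4/5):115/32,W:85/32):221/48,M:-23/48):87/32):73/32,C:7/4):5/8,G:5/8)

iteration 1: select F,L (d=1, Q=-160); attach at lengths (5/6, 1/6); label the merged cluster FL
  updated: d(B,FL)=19, d(C,FL)=35/2, d(FL,G)=25/2, d(FL,M)=29/2, d(FL,Q)=7/2, d(FL,W)=12
iteration 2: select FL,Q (d=7/2, Q=-115); attach at lengths (43/10, -4/5); label the merged cluster FLQ
  updated: d(B,FLQ)=69/4, d(C,FLQ)=27/2, d(FLQ,G)=19/2, d(FLQ,M)=15/2, d(FLQ,W)=25/4
iteration 3: select FLQ,W (d=25/4, Q=-317/4); attach at lengths (115/32, 85/32); label the merged cluster FLQW
  updated: d(B,FLQW)=8, d(C,FLQW)=89/8, d(FLQW,G)=81/8, d(FLQW,M)=33/8
iteration 4: select FLQW,M (d=33/8, Q=-313/8); attach at lengths (221/48, -23/48); label the merged cluster FLMQW
  updated: d(B,FLMQW)=39/16, d(C,FLMQW)=15/2, d(FLMQW,G)=11/2
iteration 5: select B,FLMQW (d=39/16, Q=-20); attach at lengths (-9/32, 87/32); label the merged cluster BFLMQW
  updated: d(BFLMQW,C)=129/32, d(BFLMQW,G)=113/32
iteration 6: select BFLMQW,C (d=129/32, Q=-169/16); attach at lengths (73/32, 7/4); label the merged cluster BCFLMQW
  updated: d(BCFLMQW,G)=5/4
iteration 7: select BCFLMQW,G (d=5/4); attach at lengths (5/8, 5/8); label the merged cluster BCFGLMQW
final tree: (((B:-9/32,((((F:5/6,L:1/6):43/10,Q:-4/5):115/32,W:85/32):221/48,M:-23/48):87/32):73/32,C:7/4):5/8,G:5/8)
total length: 723/32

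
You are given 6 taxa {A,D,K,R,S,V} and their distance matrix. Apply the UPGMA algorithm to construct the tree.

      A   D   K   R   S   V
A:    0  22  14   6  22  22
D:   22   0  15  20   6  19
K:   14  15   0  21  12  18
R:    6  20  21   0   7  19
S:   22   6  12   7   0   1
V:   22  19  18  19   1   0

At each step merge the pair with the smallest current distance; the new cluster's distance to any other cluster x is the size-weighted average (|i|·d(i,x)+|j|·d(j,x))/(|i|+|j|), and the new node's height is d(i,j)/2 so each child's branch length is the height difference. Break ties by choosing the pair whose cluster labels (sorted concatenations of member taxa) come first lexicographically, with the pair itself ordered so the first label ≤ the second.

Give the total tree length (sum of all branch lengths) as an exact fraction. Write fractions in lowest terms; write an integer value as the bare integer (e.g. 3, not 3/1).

285/8

step 1: merge (S,V) at d=1; branch lengths S→1/2, V→1/2; new cluster SV
  updated: d(A,SV)=22, d(D,SV)=25/2, d(K,SV)=15, d(R,SV)=13
step 2: merge (A,R) at d=6; branch lengths A→3, R→3; new cluster AR
  updated: d(AR,D)=21, d(AR,K)=35/2, d(AR,SV)=35/2
step 3: merge (D,SV) at d=25/2; branch lengths D→25/4, SV→23/4; new cluster DSV
  updated: d(AR,DSV)=56/3, d(DSV,K)=15
step 4: merge (DSV,K) at d=15; branch lengths DSV→5/4, K→15/2; new cluster DKSV
  updated: d(AR,DKSV)=147/8
step 5: merge (AR,DKSV) at d=147/8; branch lengths AR→99/16, DKSV→27/16; new cluster ADKRSV
final tree: ((A:3,R:3):99/16,((D:25/4,(S:1/2,V:1/2):23/4):5/4,K:15/2):27/16)
total length: 285/8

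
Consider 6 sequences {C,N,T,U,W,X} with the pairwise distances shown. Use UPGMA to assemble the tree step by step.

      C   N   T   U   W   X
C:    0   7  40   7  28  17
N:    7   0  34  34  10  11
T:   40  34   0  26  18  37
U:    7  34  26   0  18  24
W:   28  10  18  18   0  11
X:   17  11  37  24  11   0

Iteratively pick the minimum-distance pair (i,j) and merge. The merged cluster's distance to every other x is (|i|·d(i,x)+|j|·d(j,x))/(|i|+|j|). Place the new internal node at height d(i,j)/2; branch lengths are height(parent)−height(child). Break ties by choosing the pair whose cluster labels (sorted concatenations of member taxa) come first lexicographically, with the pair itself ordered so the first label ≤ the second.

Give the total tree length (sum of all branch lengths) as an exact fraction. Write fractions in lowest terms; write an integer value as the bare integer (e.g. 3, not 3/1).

iteration 1: select C,N (d=7); attach at lengths (7/2, 7/2); label the merged cluster CN
  updated: d(CN,T)=37, d(CN,U)=41/2, d(CN,W)=19, d(CN,X)=14
iteration 2: select W,X (d=11); attach at lengths (11/2, 11/2); label the merged cluster WX
  updated: d(CN,WX)=33/2, d(T,WX)=55/2, d(U,WX)=21
iteration 3: select CN,WX (d=33/2); attach at lengths (19/4, 11/4); label the merged cluster CNWX
  updated: d(CNWX,T)=129/4, d(CNWX,U)=83/4
iteration 4: select CNWX,U (d=83/4); attach at lengths (17/8, 83/8); label the merged cluster CNUWX
  updated: d(CNUWX,T)=31
iteration 5: select CNUWX,T (d=31); attach at lengths (41/8, 31/2); label the merged cluster CNTUWX
final tree: ((((C:7/2,N:7/2):19/4,(W:11/2,X:11/2):11/4):17/8,U:83/8):41/8,T:31/2)
total length: 469/8

469/8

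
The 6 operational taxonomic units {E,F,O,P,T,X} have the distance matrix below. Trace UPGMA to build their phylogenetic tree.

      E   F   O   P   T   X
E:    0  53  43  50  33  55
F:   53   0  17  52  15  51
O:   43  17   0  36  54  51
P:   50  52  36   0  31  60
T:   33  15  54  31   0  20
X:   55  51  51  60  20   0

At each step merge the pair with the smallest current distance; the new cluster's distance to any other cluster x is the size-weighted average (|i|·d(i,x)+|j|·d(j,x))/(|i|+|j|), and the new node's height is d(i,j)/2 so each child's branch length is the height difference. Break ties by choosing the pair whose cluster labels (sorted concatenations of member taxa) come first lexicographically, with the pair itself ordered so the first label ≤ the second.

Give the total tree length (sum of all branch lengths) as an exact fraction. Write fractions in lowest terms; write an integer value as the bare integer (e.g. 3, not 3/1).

13783/120

1. join F+T (d=15) ⇒ FT; edges |F|=15/2, |T|=15/2
  updated: d(E,FT)=43, d(FT,O)=71/2, d(FT,P)=83/2, d(FT,X)=71/2
2. join FT+O (d=71/2) ⇒ FOT; edges |FT|=41/4, |O|=71/4
  updated: d(E,FOT)=43, d(FOT,P)=119/3, d(FOT,X)=122/3
3. join FOT+P (d=119/3) ⇒ FOPT; edges |FOT|=25/12, |P|=119/6
  updated: d(E,FOPT)=179/4, d(FOPT,X)=91/2
4. join E+FOPT (d=179/4) ⇒ EFOPT; edges |E|=179/8, |FOPT|=61/24
  updated: d(EFOPT,X)=237/5
5. join EFOPT+X (d=237/5) ⇒ EFOPTX; edges |EFOPT|=53/40, |X|=237/10
final tree: ((E:179/8,(((F:15/2,T:15/2):41/4,O:71/4):25/12,P:119/6):61/24):53/40,X:237/10)
total length: 13783/120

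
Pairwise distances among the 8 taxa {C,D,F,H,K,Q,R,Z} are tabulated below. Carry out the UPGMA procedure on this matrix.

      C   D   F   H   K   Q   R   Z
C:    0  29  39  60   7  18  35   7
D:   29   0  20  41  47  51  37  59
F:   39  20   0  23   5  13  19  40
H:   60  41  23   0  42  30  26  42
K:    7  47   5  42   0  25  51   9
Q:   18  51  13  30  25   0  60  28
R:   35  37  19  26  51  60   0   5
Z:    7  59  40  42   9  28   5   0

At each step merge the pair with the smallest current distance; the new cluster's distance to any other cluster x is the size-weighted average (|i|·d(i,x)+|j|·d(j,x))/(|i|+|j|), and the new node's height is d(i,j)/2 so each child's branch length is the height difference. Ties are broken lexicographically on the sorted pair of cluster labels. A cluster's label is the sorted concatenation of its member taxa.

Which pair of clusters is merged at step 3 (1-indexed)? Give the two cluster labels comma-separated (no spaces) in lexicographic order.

C,Q

1. join F+K (d=5) ⇒ FK; edges |F|=5/2, |K|=5/2
  updated: d(C,FK)=23, d(D,FK)=67/2, d(FK,H)=65/2, d(FK,Q)=19, d(FK,R)=35, d(FK,Z)=49/2
2. join R+Z (d=5) ⇒ RZ; edges |R|=5/2, |Z|=5/2
  updated: d(C,RZ)=21, d(D,RZ)=48, d(FK,RZ)=119/4, d(H,RZ)=34, d(Q,RZ)=44
3. join C+Q (d=18) ⇒ CQ; edges |C|=9, |Q|=9
  updated: d(CQ,D)=40, d(CQ,FK)=21, d(CQ,H)=45, d(CQ,RZ)=65/2
4. join CQ+FK (d=21) ⇒ CFKQ; edges |CQ|=3/2, |FK|=8
  updated: d(CFKQ,D)=147/4, d(CFKQ,H)=155/4, d(CFKQ,RZ)=249/8
5. join CFKQ+RZ (d=249/8) ⇒ CFKQRZ; edges |CFKQ|=81/16, |RZ|=209/16
  updated: d(CFKQRZ,D)=81/2, d(CFKQRZ,H)=223/6
6. join CFKQRZ+H (d=223/6) ⇒ CFHKQRZ; edges |CFKQRZ|=145/48, |H|=223/12
  updated: d(CFHKQRZ,D)=284/7
7. join CFHKQRZ+D (d=284/7) ⇒ CDFHKQRZ; edges |CFHKQRZ|=143/84, |D|=142/7
final tree: (((((C:9,Q:9):3/2,(F:5/2,K:5/2):8):81/16,(R:5/2,Z:5/2):209/16):145/48,H:223/12):143/84,D:142/7)
total length: 33337/336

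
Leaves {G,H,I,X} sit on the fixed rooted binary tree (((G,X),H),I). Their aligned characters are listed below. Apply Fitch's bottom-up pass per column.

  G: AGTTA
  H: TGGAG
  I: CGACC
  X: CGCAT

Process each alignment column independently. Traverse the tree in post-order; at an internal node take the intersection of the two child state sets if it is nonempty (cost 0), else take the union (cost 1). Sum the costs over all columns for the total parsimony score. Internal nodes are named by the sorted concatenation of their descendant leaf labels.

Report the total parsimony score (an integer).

10

[col 0] GX: children G:{A}, X:{C} ∪→ {A,C}; cost 1
[col 0] GHX: children GX:{A,C}, H:{T} ∪→ {A,C,T}; cost 1
[col 0] GHIX: children GHX:{A,C,T}, I:{C} ∩→ {C}; cost 0
[col 1] GX: children G:{G}, X:{G} ∩→ {G}; cost 0
[col 1] GHX: children GX:{G}, H:{G} ∩→ {G}; cost 0
[col 1] GHIX: children GHX:{G}, I:{G} ∩→ {G}; cost 0
[col 2] GX: children G:{T}, X:{C} ∪→ {C,T}; cost 1
[col 2] GHX: children GX:{C,T}, H:{G} ∪→ {C,G,T}; cost 1
[col 2] GHIX: children GHX:{C,G,T}, I:{A} ∪→ {A,C,G,T}; cost 1
[col 3] GX: children G:{T}, X:{A} ∪→ {A,T}; cost 1
[col 3] GHX: children GX:{A,T}, H:{A} ∩→ {A}; cost 0
[col 3] GHIX: children GHX:{A}, I:{C} ∪→ {A,C}; cost 1
[col 4] GX: children G:{A}, X:{T} ∪→ {A,T}; cost 1
[col 4] GHX: children GX:{A,T}, H:{G} ∪→ {A,G,T}; cost 1
[col 4] GHIX: children GHX:{A,G,T}, I:{C} ∪→ {A,C,G,T}; cost 1
per-site changes: [2, 0, 3, 2, 3]; total = 10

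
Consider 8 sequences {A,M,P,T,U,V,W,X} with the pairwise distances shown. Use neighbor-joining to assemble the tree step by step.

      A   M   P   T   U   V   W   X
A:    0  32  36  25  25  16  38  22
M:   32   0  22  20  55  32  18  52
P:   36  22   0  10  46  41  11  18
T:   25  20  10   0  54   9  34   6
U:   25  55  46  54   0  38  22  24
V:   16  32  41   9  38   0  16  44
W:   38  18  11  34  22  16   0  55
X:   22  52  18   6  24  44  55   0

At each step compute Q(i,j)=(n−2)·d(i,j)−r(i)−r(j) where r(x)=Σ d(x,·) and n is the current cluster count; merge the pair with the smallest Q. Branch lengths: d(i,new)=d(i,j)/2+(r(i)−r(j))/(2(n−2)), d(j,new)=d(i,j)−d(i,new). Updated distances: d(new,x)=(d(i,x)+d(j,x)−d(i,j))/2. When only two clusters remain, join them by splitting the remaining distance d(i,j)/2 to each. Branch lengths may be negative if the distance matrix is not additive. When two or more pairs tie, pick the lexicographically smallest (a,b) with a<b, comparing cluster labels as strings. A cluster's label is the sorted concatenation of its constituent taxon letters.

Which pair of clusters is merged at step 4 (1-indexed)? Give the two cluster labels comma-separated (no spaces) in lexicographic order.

AU,V

1. join T+X (d=6, Q=-343) ⇒ TX; edges |T|=-9/4, |X|=33/4
  updated: d(A,TX)=41/2, d(M,TX)=33, d(P,TX)=11, d(TX,U)=36, d(TX,V)=47/2, d(TX,W)=83/2
2. join P+TX (d=11, Q=-555/2) ⇒ PTX; edges |P|=113/20, |TX|=107/20
  updated: d(A,PTX)=91/4, d(M,PTX)=22, d(PTX,U)=71/2, d(PTX,V)=107/4, d(PTX,W)=83/4
3. join A+U (d=25, Q=-837/4) ⇒ AU; edges |A|=233/32, |U|=567/32
  updated: d(AU,M)=31, d(AU,PTX)=133/8, d(AU,V)=29/2, d(AU,W)=35/2
4. join AU+V (d=29/2, Q=-1003/8) ⇒ AUV; edges |AU|=271/48, |V|=425/48
  updated: d(AUV,M)=97/4, d(AUV,PTX)=231/16, d(AUV,W)=19/2
5. join AUV+W (d=19/2, Q=-1239/16) ⇒ AUVW; edges |AUV|=303/64, |W|=305/64
  updated: d(AUVW,M)=131/8, d(AUVW,PTX)=411/32
6. join AUVW+M (d=131/8, Q=-1639/32) ⇒ AMUVW; edges |AUVW|=231/64, |M|=817/64
  updated: d(AMUVW,PTX)=591/64
7. join AMUVW+PTX (d=591/64) ⇒ AMPTUVWX; edges |AMUVW|=591/128, |PTX|=591/128
final tree: (((((A:233/32,U:567/32):271/48,V:425/48):303/64,W:305/64):231/64,M:817/64):591/128,(P:113/20,(T:-9/4,X:33/4):107/20):591/128)
total length: 5863/64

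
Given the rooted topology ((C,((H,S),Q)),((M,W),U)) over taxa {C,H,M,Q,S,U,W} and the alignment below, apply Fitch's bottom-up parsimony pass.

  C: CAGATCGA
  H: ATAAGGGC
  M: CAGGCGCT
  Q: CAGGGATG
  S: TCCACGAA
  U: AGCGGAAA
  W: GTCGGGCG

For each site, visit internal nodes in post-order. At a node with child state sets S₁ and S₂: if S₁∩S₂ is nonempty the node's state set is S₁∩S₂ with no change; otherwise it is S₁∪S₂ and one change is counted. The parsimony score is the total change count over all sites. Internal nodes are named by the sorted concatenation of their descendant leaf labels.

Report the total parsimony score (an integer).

28

site 0, node HS: H={A} ∪ S={T} → {A,T} (+1)
site 0, node HQS: HS={A,T} ∪ Q={C} → {A,C,T} (+1)
site 0, node CHQS: C={C} ∩ HQS={A,C,T} → {C} (+0)
site 0, node MW: M={C} ∪ W={G} → {C,G} (+1)
site 0, node MUW: MW={C,G} ∪ U={A} → {A,C,G} (+1)
site 0, node CHMQSUW: CHQS={C} ∩ MUW={A,C,G} → {C} (+0)
site 1, node HS: H={T} ∪ S={C} → {C,T} (+1)
site 1, node HQS: HS={C,T} ∪ Q={A} → {A,C,T} (+1)
site 1, node CHQS: C={A} ∩ HQS={A,C,T} → {A} (+0)
site 1, node MW: M={A} ∪ W={T} → {A,T} (+1)
site 1, node MUW: MW={A,T} ∪ U={G} → {A,G,T} (+1)
site 1, node CHMQSUW: CHQS={A} ∩ MUW={A,G,T} → {A} (+0)
site 2, node HS: H={A} ∪ S={C} → {A,C} (+1)
site 2, node HQS: HS={A,C} ∪ Q={G} → {A,C,G} (+1)
site 2, node CHQS: C={G} ∩ HQS={A,C,G} → {G} (+0)
site 2, node MW: M={G} ∪ W={C} → {C,G} (+1)
site 2, node MUW: MW={C,G} ∩ U={C} → {C} (+0)
site 2, node CHMQSUW: CHQS={G} ∪ MUW={C} → {C,G} (+1)
site 3, node HS: H={A} ∩ S={A} → {A} (+0)
site 3, node HQS: HS={A} ∪ Q={G} → {A,G} (+1)
site 3, node CHQS: C={A} ∩ HQS={A,G} → {A} (+0)
site 3, node MW: M={G} ∩ W={G} → {G} (+0)
site 3, node MUW: MW={G} ∩ U={G} → {G} (+0)
site 3, node CHMQSUW: CHQS={A} ∪ MUW={G} → {A,G} (+1)
site 4, node HS: H={G} ∪ S={C} → {C,G} (+1)
site 4, node HQS: HS={C,G} ∩ Q={G} → {G} (+0)
site 4, node CHQS: C={T} ∪ HQS={G} → {G,T} (+1)
site 4, node MW: M={C} ∪ W={G} → {C,G} (+1)
site 4, node MUW: MW={C,G} ∩ U={G} → {G} (+0)
site 4, node CHMQSUW: CHQS={G,T} ∩ MUW={G} → {G} (+0)
site 5, node HS: H={G} ∩ S={G} → {G} (+0)
site 5, node HQS: HS={G} ∪ Q={A} → {A,G} (+1)
site 5, node CHQS: C={C} ∪ HQS={A,G} → {A,C,G} (+1)
site 5, node MW: M={G} ∩ W={G} → {G} (+0)
site 5, node MUW: MW={G} ∪ U={A} → {A,G} (+1)
site 5, node CHMQSUW: CHQS={A,C,G} ∩ MUW={A,G} → {A,G} (+0)
site 6, node HS: H={G} ∪ S={A} → {A,G} (+1)
site 6, node HQS: HS={A,G} ∪ Q={T} → {A,G,T} (+1)
site 6, node CHQS: C={G} ∩ HQS={A,G,T} → {G} (+0)
site 6, node MW: M={C} ∩ W={C} → {C} (+0)
site 6, node MUW: MW={C} ∪ U={A} → {A,C} (+1)
site 6, node CHMQSUW: CHQS={G} ∪ MUW={A,C} → {A,C,G} (+1)
site 7, node HS: H={C} ∪ S={A} → {A,C} (+1)
site 7, node HQS: HS={A,C} ∪ Q={G} → {A,C,G} (+1)
site 7, node CHQS: C={A} ∩ HQS={A,C,G} → {A} (+0)
site 7, node MW: M={T} ∪ W={G} → {G,T} (+1)
site 7, node MUW: MW={G,T} ∪ U={A} → {A,G,T} (+1)
site 7, node CHMQSUW: CHQS={A} ∩ MUW={A,G,T} → {A} (+0)
per-site changes: [4, 4, 4, 2, 3, 3, 4, 4]; total = 28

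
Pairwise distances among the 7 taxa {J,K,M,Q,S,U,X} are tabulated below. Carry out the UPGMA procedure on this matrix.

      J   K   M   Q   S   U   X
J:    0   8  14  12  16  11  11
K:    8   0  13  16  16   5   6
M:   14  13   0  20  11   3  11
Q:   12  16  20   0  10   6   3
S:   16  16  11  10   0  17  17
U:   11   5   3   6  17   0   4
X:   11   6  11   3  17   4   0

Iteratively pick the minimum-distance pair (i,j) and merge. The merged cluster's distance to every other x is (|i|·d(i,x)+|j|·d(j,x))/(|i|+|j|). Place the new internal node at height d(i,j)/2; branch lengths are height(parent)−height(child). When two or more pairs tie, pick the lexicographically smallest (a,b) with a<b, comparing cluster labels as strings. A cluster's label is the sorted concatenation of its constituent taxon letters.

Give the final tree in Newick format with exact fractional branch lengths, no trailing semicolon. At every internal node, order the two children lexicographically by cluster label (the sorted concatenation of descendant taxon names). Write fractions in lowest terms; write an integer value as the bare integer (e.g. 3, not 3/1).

iteration 1: select M,U (d=3); attach at lengths (3/2, 3/2); label the merged cluster MU
  updated: d(J,MU)=25/2, d(K,MU)=9, d(MU,Q)=13, d(MU,S)=14, d(MU,X)=15/2
iteration 2: select Q,X (d=3); attach at lengths (3/2, 3/2); label the merged cluster QX
  updated: d(J,QX)=23/2, d(K,QX)=11, d(MU,QX)=41/4, d(QX,S)=27/2
iteration 3: select J,K (d=8); attach at lengths (4, 4); label the merged cluster JK
  updated: d(JK,MU)=43/4, d(JK,QX)=45/4, d(JK,S)=16
iteration 4: select MU,QX (d=41/4); attach at lengths (29/8, 29/8); label the merged cluster MQUX
  updated: d(JK,MQUX)=11, d(MQUX,S)=55/4
iteration 5: select JK,MQUX (d=11); attach at lengths (3/2, 3/8); label the merged cluster JKMQUX
  updated: d(JKMQUX,S)=29/2
iteration 6: select JKMQUX,S (d=29/2); attach at lengths (7/4, 29/4); label the merged cluster JKMQSUX
final tree: (((J:4,K:4):3/2,((M:3/2,U:3/2):29/8,(Q:3/2,X:3/2):29/8):3/8):7/4,S:29/4)
total length: 257/8

(((J:4,K:4):3/2,((M:3/2,U:3/2):29/8,(Q:3/2,X:3/2):29/8):3/8):7/4,S:29/4)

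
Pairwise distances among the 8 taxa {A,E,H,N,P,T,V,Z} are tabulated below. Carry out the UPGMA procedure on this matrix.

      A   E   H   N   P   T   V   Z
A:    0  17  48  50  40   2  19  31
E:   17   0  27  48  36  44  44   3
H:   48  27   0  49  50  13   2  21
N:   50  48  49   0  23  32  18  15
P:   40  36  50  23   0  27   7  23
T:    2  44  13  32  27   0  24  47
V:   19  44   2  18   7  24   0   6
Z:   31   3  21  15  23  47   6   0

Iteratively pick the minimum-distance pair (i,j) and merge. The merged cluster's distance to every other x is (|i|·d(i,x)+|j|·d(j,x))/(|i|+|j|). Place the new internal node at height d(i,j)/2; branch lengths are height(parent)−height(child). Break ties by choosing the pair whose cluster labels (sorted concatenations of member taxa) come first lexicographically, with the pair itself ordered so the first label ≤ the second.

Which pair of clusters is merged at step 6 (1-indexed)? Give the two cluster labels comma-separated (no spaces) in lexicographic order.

step 1: merge (A,T) at d=2; branch lengths A→1, T→1; new cluster AT
  updated: d(AT,E)=61/2, d(AT,H)=61/2, d(AT,N)=41, d(AT,P)=67/2, d(AT,V)=43/2, d(AT,Z)=39
step 2: merge (H,V) at d=2; branch lengths H→1, V→1; new cluster HV
  updated: d(AT,HV)=26, d(E,HV)=71/2, d(HV,N)=67/2, d(HV,P)=57/2, d(HV,Z)=27/2
step 3: merge (E,Z) at d=3; branch lengths E→3/2, Z→3/2; new cluster EZ
  updated: d(AT,EZ)=139/4, d(EZ,HV)=49/2, d(EZ,N)=63/2, d(EZ,P)=59/2
step 4: merge (N,P) at d=23; branch lengths N→23/2, P→23/2; new cluster NP
  updated: d(AT,NP)=149/4, d(EZ,NP)=61/2, d(HV,NP)=31
step 5: merge (EZ,HV) at d=49/2; branch lengths EZ→43/4, HV→45/4; new cluster EHVZ
  updated: d(AT,EHVZ)=243/8, d(EHVZ,NP)=123/4
step 6: merge (AT,EHVZ) at d=243/8; branch lengths AT→227/16, EHVZ→47/16; new cluster AEHTVZ
  updated: d(AEHTVZ,NP)=395/12
step 7: merge (AEHTVZ,NP) at d=395/12; branch lengths AEHTVZ→61/48, NP→119/24; new cluster AEHNPTVZ
final tree: (((A:1,T:1):227/16,((E:3/2,Z:3/2):43/4,(H:1,V:1):45/4):47/16):61/48,(N:23/2,P:23/2):119/24)
total length: 3617/48

AT,EHVZ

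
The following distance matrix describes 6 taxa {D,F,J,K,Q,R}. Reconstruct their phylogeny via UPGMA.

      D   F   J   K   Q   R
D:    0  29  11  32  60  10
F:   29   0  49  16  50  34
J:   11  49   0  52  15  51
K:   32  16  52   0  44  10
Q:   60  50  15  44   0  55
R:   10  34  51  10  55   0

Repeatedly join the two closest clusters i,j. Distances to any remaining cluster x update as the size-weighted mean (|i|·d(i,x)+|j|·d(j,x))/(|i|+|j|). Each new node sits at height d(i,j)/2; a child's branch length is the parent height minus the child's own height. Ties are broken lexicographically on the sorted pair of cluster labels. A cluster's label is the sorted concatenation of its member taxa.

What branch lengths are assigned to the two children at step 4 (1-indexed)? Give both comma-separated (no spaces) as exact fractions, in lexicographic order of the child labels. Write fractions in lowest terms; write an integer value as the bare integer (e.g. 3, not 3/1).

65/8,41/8

iteration 1: select D,R (d=10); attach at lengths (5, 5); label the merged cluster DR
  updated: d(DR,F)=63/2, d(DR,J)=31, d(DR,K)=21, d(DR,Q)=115/2
iteration 2: select J,Q (d=15); attach at lengths (15/2, 15/2); label the merged cluster JQ
  updated: d(DR,JQ)=177/4, d(F,JQ)=99/2, d(JQ,K)=48
iteration 3: select F,K (d=16); attach at lengths (8, 8); label the merged cluster FK
  updated: d(DR,FK)=105/4, d(FK,JQ)=195/4
iteration 4: select DR,FK (d=105/4); attach at lengths (65/8, 41/8); label the merged cluster DFKR
  updated: d(DFKR,JQ)=93/2
iteration 5: select DFKR,JQ (d=93/2); attach at lengths (81/8, 63/4); label the merged cluster DFJKQR
final tree: (((D:5,R:5):65/8,(F:8,K:8):41/8):81/8,(J:15/2,Q:15/2):63/4)
total length: 641/8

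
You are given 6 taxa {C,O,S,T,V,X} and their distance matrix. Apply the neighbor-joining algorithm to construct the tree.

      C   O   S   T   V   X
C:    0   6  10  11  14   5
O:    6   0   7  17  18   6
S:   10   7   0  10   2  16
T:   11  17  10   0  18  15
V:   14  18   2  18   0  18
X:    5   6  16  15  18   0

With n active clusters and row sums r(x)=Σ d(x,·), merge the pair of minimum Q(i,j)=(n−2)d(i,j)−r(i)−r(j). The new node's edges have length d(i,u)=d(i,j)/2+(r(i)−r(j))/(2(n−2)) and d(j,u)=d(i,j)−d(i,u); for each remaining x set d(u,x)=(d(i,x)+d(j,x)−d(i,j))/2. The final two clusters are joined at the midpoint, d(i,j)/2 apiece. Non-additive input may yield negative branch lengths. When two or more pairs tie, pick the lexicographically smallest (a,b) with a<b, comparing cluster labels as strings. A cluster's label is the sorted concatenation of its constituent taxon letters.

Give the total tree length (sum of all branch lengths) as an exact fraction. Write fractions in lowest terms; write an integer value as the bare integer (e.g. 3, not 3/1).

435/16

iteration 1: select S,V (d=2, Q=-107); attach at lengths (-17/8, 33/8); label the merged cluster SV
  updated: d(C,SV)=11, d(O,SV)=23/2, d(SV,T)=13, d(SV,X)=16
iteration 2: select SV,T (d=13, Q=-137/2); attach at lengths (23/4, 29/4); label the merged cluster STV
  updated: d(C,STV)=9/2, d(O,STV)=31/4, d(STV,X)=9
iteration 3: select C,STV (d=9/2, Q=-111/4); attach at lengths (13/16, 59/16); label the merged cluster CSTV
  updated: d(CSTV,O)=37/8, d(CSTV,X)=19/4
iteration 4: select CSTV,O (d=37/8, Q=-123/8); attach at lengths (27/16, 47/16); label the merged cluster COSTV
  updated: d(COSTV,X)=49/16
iteration 5: select COSTV,X (d=49/16); attach at lengths (49/32, 49/32); label the merged cluster COSTVX
final tree: (((C:13/16,((S:-17/8,V:33/8):23/4,T:29/4):59/16):27/16,O:47/16):49/32,X:49/32)
total length: 435/16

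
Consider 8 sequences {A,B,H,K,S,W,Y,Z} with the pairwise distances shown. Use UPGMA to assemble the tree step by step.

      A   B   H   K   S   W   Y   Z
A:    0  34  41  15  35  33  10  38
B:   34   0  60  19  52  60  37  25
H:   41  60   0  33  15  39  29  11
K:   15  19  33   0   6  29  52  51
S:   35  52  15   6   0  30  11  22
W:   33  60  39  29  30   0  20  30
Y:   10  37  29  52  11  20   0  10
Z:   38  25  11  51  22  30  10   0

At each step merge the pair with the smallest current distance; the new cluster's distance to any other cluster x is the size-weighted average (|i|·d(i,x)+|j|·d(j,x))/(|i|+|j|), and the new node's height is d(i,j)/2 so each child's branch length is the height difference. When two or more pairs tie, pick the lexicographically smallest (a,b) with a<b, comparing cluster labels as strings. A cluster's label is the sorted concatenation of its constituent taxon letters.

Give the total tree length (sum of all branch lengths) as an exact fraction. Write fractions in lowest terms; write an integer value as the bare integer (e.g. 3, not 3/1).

iteration 1: select K,S (d=6); attach at lengths (3, 3); label the merged cluster KS
  updated: d(A,KS)=25, d(B,KS)=71/2, d(H,KS)=24, d(KS,W)=59/2, d(KS,Y)=63/2, d(KS,Z)=73/2
iteration 2: select A,Y (d=10); attach at lengths (5, 5); label the merged cluster AY
  updated: d(AY,B)=71/2, d(AY,H)=35, d(AY,KS)=113/4, d(AY,W)=53/2, d(AY,Z)=24
iteration 3: select H,Z (d=11); attach at lengths (11/2, 11/2); label the merged cluster HZ
  updated: d(AY,HZ)=59/2, d(B,HZ)=85/2, d(HZ,KS)=121/4, d(HZ,W)=69/2
iteration 4: select AY,W (d=53/2); attach at lengths (33/4, 53/4); label the merged cluster AWY
  updated: d(AWY,B)=131/3, d(AWY,HZ)=187/6, d(AWY,KS)=86/3
iteration 5: select AWY,KS (d=86/3); attach at lengths (13/12, 34/3); label the merged cluster AKSWY
  updated: d(AKSWY,B)=202/5, d(AKSWY,HZ)=154/5
iteration 6: select AKSWY,HZ (d=154/5); attach at lengths (16/15, 99/10); label the merged cluster AHKSWYZ
  updated: d(AHKSWYZ,B)=41
iteration 7: select AHKSWYZ,B (d=41); attach at lengths (51/10, 41/2); label the merged cluster ABHKSWYZ
final tree: (((((A:5,Y:5):33/4,W:53/4):13/12,(K:3,S:3):34/3):16/15,(H:11/2,Z:11/2):99/10):51/10,B:41/2)
total length: 5849/60

5849/60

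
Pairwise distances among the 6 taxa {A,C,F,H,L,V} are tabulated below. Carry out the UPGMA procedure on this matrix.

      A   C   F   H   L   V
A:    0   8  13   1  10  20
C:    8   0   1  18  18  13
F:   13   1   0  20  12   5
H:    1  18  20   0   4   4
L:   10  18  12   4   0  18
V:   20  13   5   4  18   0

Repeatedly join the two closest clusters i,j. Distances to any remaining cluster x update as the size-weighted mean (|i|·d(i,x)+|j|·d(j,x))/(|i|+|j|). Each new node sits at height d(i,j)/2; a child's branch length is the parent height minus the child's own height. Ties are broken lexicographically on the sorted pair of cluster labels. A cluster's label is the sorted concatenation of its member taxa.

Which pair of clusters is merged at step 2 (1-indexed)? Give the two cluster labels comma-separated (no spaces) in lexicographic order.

1. join A+H (d=1) ⇒ AH; edges |A|=1/2, |H|=1/2
  updated: d(AH,C)=13, d(AH,F)=33/2, d(AH,L)=7, d(AH,V)=12
2. join C+F (d=1) ⇒ CF; edges |C|=1/2, |F|=1/2
  updated: d(AH,CF)=59/4, d(CF,L)=15, d(CF,V)=9
3. join AH+L (d=7) ⇒ AHL; edges |AH|=3, |L|=7/2
  updated: d(AHL,CF)=89/6, d(AHL,V)=14
4. join CF+V (d=9) ⇒ CFV; edges |CF|=4, |V|=9/2
  updated: d(AHL,CFV)=131/9
5. join AHL+CFV (d=131/9) ⇒ ACFHLV; edges |AHL|=34/9, |CFV|=25/9
final tree: (((A:1/2,H:1/2):3,L:7/2):34/9,((C:1/2,F:1/2):4,V:9/2):25/9)
total length: 212/9

C,F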